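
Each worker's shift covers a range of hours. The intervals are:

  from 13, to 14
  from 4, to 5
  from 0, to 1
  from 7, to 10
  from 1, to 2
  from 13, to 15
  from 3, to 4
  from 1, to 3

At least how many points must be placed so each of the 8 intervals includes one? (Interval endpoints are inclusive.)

4

Sort by right endpoint; whenever an interval is uncovered, place a point at its right end.
Sorted: [0,1] [1,2] [1,3] [3,4] [4,5] [7,10] [13,14] [13,15]
{[0,1],[1,2],[1,3]} hit by 1; {[3,4],[4,5]} hit by 4; {[7,10]} hit by 10; {[13,14],[13,15]} hit by 14.
Points: 1, 4, 10, 14 (4 total).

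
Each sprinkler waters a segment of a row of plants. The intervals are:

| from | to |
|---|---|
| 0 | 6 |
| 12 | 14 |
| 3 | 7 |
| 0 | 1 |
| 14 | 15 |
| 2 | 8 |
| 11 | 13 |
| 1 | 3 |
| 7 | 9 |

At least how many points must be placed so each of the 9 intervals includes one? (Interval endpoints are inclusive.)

Process intervals by earliest right end; each time one isn't hit yet, stab at its right endpoint.
Sorted: [0,1] [1,3] [0,6] [3,7] [2,8] [7,9] [11,13] [12,14] [14,15]
{[0,1],[1,3],[0,6]} hit by 1; {[3,7],[2,8],[7,9]} hit by 7; {[11,13],[12,14]} hit by 13; {[14,15]} hit by 15.
Points: 1, 7, 13, 15 (4 total).

4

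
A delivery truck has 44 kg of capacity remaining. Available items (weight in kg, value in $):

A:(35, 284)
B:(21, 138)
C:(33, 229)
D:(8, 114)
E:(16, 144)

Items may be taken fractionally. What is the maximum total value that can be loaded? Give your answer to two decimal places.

420.29

Sort by value per unit weight and fill in that order.
Order: D (114/8=14.25) > E (144/16=9.00) > A (284/35=8.11) > C (229/33=6.94) > B (138/21=6.57)
Fill: take D (8 @ 114) → take E (16 @ 144) → take 20/35 of A → 162.29; 44/44 used.
Total value = 420.29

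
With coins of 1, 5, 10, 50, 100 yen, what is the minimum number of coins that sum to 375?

7

Use the largest denomination that fits, subtract, and repeat.
375 = 3×100 + 1×50 + 2×10 + 1×5
Total coins = 3 + 1 + 2 + 1 = 7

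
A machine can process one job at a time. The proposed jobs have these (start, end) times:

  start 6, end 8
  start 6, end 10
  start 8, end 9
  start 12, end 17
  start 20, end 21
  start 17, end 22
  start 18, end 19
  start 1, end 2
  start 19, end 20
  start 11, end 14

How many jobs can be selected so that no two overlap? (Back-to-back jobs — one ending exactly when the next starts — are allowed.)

By end time: (1,2), (6,8), (8,9), (6,10), (11,14), (12,17), (18,19), (19,20), (20,21), (17,22).
Pick (1,2); next start ≥ 2 → (6,8); next start ≥ 8 → (8,9); next start ≥ 9 → (11,14); next start ≥ 14 → (18,19); next start ≥ 19 → (19,20); next start ≥ 20 → (20,21).
Selected 7 jobs.

7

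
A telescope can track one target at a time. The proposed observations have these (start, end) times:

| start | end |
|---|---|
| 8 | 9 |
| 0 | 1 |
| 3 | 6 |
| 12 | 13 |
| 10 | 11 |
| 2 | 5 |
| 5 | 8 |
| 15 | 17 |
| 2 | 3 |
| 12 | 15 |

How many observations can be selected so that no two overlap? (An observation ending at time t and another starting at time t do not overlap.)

7

By end time: (0,1), (2,3), (2,5), (3,6), (5,8), (8,9), (10,11), (12,13), (12,15), (15,17).
Pick (0,1); next start ≥ 1 → (2,3); next start ≥ 3 → (3,6); next start ≥ 6 → (8,9); next start ≥ 9 → (10,11); next start ≥ 11 → (12,13); next start ≥ 13 → (15,17).
Selected 7 observations.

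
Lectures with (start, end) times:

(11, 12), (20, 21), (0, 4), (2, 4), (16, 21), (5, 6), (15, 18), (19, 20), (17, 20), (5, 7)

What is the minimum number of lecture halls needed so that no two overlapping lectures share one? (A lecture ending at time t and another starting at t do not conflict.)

3

The answer is the maximum number of intervals overlapping at any instant.
Events (time:±→running): 0:+→1 2:+→2 4:-→1 4:-→0 5:+→1 5:+→2 6:-→1 7:-→0 11:+→1 12:-→0 15:+→1 16:+→2 17:+→3 … peak 3.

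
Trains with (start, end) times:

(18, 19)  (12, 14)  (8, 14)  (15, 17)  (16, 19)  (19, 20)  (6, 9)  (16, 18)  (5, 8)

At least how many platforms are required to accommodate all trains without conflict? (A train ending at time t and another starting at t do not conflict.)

3

Events (time:±→running): 5:+→1 6:+→2 8:-→1 8:+→2 9:-→1 12:+→2 14:-→1 14:-→0 15:+→1 16:+→2 16:+→3 … peak 3.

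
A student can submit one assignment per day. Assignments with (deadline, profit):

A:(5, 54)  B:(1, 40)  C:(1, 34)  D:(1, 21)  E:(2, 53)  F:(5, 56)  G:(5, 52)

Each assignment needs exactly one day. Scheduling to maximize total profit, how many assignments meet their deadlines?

Sort by profit descending; place each in the latest free slot ≤ its deadline.
Profit order: F=56 A=54 E=53 G=52 B=40 C=34 D=21
Assign: F→slot 5, A→slot 4, E→slot 2, G→slot 3, B→slot 1, C skipped, D skipped.
Slots: [1:B] [2:E] [3:G] [4:A] [5:F]
5 of 7 scheduled.

5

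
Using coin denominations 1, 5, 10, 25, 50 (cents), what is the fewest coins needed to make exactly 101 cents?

3

Greedy: take as many of the largest coin as possible, then repeat with the remainder.
101 − 2×50→1 − 1×1→0
Total coins = 2 + 1 = 3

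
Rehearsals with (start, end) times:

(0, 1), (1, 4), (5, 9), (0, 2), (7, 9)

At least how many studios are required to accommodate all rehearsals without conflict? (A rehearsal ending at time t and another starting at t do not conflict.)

Count concurrent intervals with a sweep; the peak is the room count.
Events (time:±→running): 0:+→1 0:+→2 … peak 2.

2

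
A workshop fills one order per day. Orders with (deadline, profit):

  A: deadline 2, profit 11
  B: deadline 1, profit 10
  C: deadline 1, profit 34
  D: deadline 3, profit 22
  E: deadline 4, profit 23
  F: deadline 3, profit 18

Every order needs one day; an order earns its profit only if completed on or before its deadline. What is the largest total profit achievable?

By profit: C(d1,34), E(d4,23), D(d3,22), F(d3,18), A(d2,11), B(d1,10)
C→slot 1; E→slot 4; D→slot 3; F→slot 2; A skipped; B skipped.
Profit = 34 + 18 + 22 + 23 = 97

97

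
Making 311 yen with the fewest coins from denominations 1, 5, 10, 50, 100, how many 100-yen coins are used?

3

Use the largest denomination that fits, subtract, and repeat.
311 = 3×100 + 1×10 + 1×1
Count of 100: 3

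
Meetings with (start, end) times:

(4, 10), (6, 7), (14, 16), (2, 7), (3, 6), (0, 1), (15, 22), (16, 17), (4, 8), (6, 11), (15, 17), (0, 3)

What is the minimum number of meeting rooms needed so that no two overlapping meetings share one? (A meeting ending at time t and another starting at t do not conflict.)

starts: [0, 0, 2, 3, 4, 4, 6, 6, 14, 15, 15, 16]
ends:   [1, 3, 6, 7, 7, 8, 10, 11, 16, 17, 17, 22]
s0→1 s0→2 e1→1 s2→2 e3→1 s3→2 s4→3 s4→4 e6→3 s6→4 s6→5  — peak 5.

5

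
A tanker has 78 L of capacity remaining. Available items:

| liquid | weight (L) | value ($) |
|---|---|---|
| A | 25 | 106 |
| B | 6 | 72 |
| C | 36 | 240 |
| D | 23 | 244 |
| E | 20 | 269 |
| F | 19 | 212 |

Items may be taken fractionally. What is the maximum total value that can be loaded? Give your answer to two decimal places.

863.67

Greedy by value/weight ratio, highest first.
Order: E (269/20=13.45) > B (72/6=12.00) > F (212/19=11.16) > D (244/23=10.61) > C (240/36=6.67) > A (106/25=4.24)
Fill: take E (20 @ 269) → take B (6 @ 72) → take F (19 @ 212) → take D (23 @ 244) → take 10/36 of C → 66.67; 78/78 used.
Total value = 863.67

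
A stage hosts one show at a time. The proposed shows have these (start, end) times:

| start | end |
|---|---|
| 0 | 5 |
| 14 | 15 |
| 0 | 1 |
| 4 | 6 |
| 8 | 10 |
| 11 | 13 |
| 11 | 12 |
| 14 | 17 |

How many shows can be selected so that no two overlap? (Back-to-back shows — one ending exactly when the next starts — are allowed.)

Sort by end time and greedily take each interval whose start is ≥ the last chosen end.
By end time: (0,1), (0,5), (4,6), (8,10), (11,12), (11,13), (14,15), (14,17).
Pick (0,1); next start ≥ 1 → (4,6); next start ≥ 6 → (8,10); next start ≥ 10 → (11,12); next start ≥ 12 → (14,15).
Selected 5 shows.

5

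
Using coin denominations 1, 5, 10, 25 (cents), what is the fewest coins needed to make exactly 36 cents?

3

36 − 1×25→11 − 1×10→1 − 1×1→0
Total coins = 1 + 1 + 1 = 3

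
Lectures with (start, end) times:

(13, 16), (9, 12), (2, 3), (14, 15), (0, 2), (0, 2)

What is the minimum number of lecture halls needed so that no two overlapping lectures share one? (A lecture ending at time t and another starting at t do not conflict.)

2

Events (time:±→running): 0:+→1 0:+→2 … peak 2.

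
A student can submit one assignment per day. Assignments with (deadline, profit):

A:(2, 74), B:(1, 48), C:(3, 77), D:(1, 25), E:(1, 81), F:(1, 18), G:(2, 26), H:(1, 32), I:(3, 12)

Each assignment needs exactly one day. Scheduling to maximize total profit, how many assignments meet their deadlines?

3

Take jobs in profit order; each goes to the latest open slot no later than its deadline.
Profit order: E=81 C=77 A=74 B=48 H=32 G=26 D=25 F=18 I=12
Assign: E→slot 1, C→slot 3, A→slot 2, B skipped, H skipped, G skipped, D skipped, F skipped, I skipped.
Slots: [1:E] [2:A] [3:C]
3 of 9 scheduled.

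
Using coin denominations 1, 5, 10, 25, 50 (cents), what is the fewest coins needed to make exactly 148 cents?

8

Greedy: take as many of the largest coin as possible, then repeat with the remainder.
148 = 2×50 + 1×25 + 2×10 + 3×1
Total coins = 2 + 1 + 2 + 3 = 8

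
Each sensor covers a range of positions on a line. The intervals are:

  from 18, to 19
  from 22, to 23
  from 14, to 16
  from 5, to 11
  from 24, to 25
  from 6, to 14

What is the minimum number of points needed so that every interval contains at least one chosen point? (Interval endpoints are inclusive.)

5

Sorted: [5,11] [6,14] [14,16] [18,19] [22,23] [24,25]
{[5,11],[6,14]} hit by 11; {[14,16]} hit by 16; {[18,19]} hit by 19; {[22,23]} hit by 23; {[24,25]} hit by 25.
Points: 11, 16, 19, 23, 25 (5 total).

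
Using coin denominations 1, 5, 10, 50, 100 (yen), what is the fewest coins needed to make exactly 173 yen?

7

Use the largest denomination that fits, subtract, and repeat.
173 − 1×100→73 − 1×50→23 − 2×10→3 − 3×1→0
Total coins = 1 + 1 + 2 + 3 = 7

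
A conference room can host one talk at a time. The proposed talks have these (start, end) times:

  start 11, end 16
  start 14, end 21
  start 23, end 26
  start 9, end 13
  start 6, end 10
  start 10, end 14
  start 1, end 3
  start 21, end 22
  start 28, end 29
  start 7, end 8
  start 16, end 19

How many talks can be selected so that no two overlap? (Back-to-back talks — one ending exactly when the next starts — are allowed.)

Sorted by end: (1,3)  (7,8)  (6,10)  (9,13)  (10,14)  (11,16)  (16,19)  (14,21)  (21,22)  (23,26)  (28,29)
take (1,3); take (7,8); skip (6,10); take (9,13); take (16,19); take (21,22); take (23,26); take (28,29).
Selected 7 talks.

7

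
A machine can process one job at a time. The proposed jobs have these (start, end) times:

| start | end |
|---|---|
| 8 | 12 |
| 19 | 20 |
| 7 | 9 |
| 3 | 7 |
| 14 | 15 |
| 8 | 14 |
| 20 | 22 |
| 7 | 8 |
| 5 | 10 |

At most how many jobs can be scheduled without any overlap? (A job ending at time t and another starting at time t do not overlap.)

Order by finish time; keep every interval that doesn't clash with the previous kept one.
By end time: (3,7), (7,8), (7,9), (5,10), (8,12), (8,14), (14,15), (19,20), (20,22).
Pick (3,7); next start ≥ 7 → (7,8); next start ≥ 8 → (8,12); next start ≥ 12 → (14,15); next start ≥ 15 → (19,20); next start ≥ 20 → (20,22).
Selected 6 jobs.

6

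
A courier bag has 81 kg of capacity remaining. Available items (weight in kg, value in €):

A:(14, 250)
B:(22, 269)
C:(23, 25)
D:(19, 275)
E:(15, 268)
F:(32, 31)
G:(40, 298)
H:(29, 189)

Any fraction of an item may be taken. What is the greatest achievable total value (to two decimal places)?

1143.95

Order: E (268/15=17.87) > A (250/14=17.86) > D (275/19=14.47) > B (269/22=12.23) > G (298/40=7.45) > H (189/29=6.52) > C (25/23=1.09) > F (31/32=0.97)
Fill: take E (15 @ 268) → take A (14 @ 250) → take D (19 @ 275) → take B (22 @ 269) → take 11/40 of G → 81.95; 81/81 used.
Total value = 1143.95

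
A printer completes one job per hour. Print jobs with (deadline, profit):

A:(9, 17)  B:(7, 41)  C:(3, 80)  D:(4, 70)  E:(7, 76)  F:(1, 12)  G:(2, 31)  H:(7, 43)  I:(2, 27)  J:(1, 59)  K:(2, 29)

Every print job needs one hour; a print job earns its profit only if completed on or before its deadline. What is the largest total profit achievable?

417

Profit order: C=80 E=76 D=70 J=59 H=43 B=41 G=31 K=29 I=27 A=17 F=12
Assign: C→slot 3, E→slot 7, D→slot 4, J→slot 1, H→slot 6, B→slot 5, G→slot 2, K skipped, I skipped, A→slot 9, F skipped.
Slots: [1:J] [2:G] [3:C] [4:D] [5:B] [6:H] [7:E] [9:A]
Profit = 59 + 31 + 80 + 70 + 41 + 43 + 76 + 17 = 417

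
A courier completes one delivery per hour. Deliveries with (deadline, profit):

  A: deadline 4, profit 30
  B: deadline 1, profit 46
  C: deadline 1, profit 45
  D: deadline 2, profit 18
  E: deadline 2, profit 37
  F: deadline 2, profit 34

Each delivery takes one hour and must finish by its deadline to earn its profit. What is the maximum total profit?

113

Sort by profit descending; place each in the latest free slot ≤ its deadline.
Profit order: B=46 C=45 E=37 F=34 A=30 D=18
Assign: B→slot 1, C skipped, E→slot 2, F skipped, A→slot 4, D skipped.
Slots: [1:B] [2:E] [4:A]
Profit = 46 + 37 + 30 = 113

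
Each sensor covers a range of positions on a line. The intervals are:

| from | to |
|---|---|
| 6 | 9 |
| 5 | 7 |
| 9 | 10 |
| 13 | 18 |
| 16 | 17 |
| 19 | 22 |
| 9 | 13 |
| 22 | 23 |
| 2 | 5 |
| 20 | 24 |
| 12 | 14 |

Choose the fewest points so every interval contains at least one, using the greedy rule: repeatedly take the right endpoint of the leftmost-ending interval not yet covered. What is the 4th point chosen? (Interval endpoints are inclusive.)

Process intervals by earliest right end; each time one isn't hit yet, stab at its right endpoint.
By right end: [2,5]  [5,7]  [6,9]  [9,10]  [9,13]  [12,14]  [16,17]  [13,18]  [19,22]  [22,23]  [20,24]
[2,5] uncovered → point at 5; [6,9] uncovered → point at 9; [12,14] uncovered → point at 14; [16,17] uncovered → point at 17; [19,22] uncovered → point at 22.
Points: 5, 9, 14, 17, 22 (5 total).

17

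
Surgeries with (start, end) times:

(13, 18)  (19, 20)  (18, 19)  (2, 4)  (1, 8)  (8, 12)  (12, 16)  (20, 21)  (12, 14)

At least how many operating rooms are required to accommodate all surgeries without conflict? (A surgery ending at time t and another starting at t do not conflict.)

The answer is the maximum number of intervals overlapping at any instant.
Events (time:±→running): 1:+→1 2:+→2 4:-→1 8:-→0 8:+→1 12:-→0 12:+→1 12:+→2 13:+→3 … peak 3.

3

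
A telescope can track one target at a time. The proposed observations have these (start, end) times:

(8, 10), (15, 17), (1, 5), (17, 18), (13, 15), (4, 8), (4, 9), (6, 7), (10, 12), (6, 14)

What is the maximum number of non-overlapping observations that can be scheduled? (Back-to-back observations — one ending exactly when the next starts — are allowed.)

7

Greedy by earliest finish: after sorting by end time, pick each interval compatible with the last pick.
Sorted by end: (1,5)  (6,7)  (4,8)  (4,9)  (8,10)  (10,12)  (6,14)  (13,15)  (15,17)  (17,18)
take (1,5); take (6,7); skip (4,9); take (8,10); take (10,12); take (13,15); take (15,17); take (17,18).
Selected 7 observations.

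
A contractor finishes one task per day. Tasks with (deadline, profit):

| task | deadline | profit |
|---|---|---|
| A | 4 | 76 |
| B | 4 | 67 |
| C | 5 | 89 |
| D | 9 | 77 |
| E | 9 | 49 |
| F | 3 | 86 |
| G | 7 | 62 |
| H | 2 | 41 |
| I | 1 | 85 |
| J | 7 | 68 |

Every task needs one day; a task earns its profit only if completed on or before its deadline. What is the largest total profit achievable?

By profit: C(d5,89), F(d3,86), I(d1,85), D(d9,77), A(d4,76), J(d7,68), B(d4,67), G(d7,62), E(d9,49), H(d2,41)
C→slot 5; F→slot 3; I→slot 1; D→slot 9; A→slot 4; J→slot 7; B→slot 2; G→slot 6; E→slot 8; H skipped.
Profit = 85 + 67 + 86 + 76 + 89 + 62 + 68 + 49 + 77 = 659

659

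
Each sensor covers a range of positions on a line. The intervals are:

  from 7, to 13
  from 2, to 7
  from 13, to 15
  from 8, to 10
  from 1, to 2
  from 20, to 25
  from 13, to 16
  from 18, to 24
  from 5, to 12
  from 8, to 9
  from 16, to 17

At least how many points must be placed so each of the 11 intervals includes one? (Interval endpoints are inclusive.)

Sort by right endpoint; whenever an interval is uncovered, place a point at its right end.
Sorted: [1,2] [2,7] [8,9] [8,10] [5,12] [7,13] [13,15] [13,16] [16,17] [18,24] [20,25]
{[1,2],[2,7]} hit by 2; {[8,9],[8,10],[5,12],[7,13]} hit by 9; {[13,15],[13,16]} hit by 15; {[16,17]} hit by 17; {[18,24],[20,25]} hit by 24.
Points: 2, 9, 15, 17, 24 (5 total).

5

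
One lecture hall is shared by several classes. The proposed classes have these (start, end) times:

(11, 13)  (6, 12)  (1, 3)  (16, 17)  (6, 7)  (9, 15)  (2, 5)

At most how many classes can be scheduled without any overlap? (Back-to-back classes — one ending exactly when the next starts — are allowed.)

4

Sorted by end: (1,3)  (2,5)  (6,7)  (6,12)  (11,13)  (9,15)  (16,17)
take (1,3); take (6,7); take (11,13); skip (9,15); take (16,17).
Selected 4 classes.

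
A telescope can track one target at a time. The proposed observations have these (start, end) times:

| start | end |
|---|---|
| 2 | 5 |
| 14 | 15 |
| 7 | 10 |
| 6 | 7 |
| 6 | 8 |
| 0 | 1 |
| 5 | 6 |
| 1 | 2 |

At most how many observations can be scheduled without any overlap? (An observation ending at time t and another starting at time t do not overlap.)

Sorted by end: (0,1)  (1,2)  (2,5)  (5,6)  (6,7)  (6,8)  (7,10)  (14,15)
take (0,1); take (1,2); take (2,5); take (5,6); take (6,7); skip (6,8); take (7,10); take (14,15).
Selected 7 observations.

7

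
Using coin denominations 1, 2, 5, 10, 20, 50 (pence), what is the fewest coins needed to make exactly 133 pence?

6

133 − 2×50→33 − 1×20→13 − 1×10→3 − 1×2→1 − 1×1→0
Total coins = 2 + 1 + 1 + 1 + 1 = 6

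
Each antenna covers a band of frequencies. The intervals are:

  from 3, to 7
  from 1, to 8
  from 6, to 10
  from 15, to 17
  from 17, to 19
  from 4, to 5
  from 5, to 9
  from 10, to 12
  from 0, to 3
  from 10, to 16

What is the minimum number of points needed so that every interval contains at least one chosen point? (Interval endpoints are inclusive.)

4

Sort by right endpoint; whenever an interval is uncovered, place a point at its right end.
Sorted: [0,3] [4,5] [3,7] [1,8] [5,9] [6,10] [10,12] [10,16] [15,17] [17,19]
{[0,3]} hit by 3; {[4,5],[3,7],[1,8],[5,9]} hit by 5; {[6,10],[10,12],[10,16]} hit by 10; {[15,17],[17,19]} hit by 17.
Points: 3, 5, 10, 17 (4 total).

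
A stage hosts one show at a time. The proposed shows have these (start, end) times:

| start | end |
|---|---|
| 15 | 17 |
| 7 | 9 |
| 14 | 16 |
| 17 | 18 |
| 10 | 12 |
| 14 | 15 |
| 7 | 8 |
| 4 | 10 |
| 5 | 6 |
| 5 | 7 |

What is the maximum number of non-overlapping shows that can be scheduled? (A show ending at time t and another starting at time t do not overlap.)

6

By end time: (5,6), (5,7), (7,8), (7,9), (4,10), (10,12), (14,15), (14,16), (15,17), (17,18).
Pick (5,6); next start ≥ 6 → (7,8); next start ≥ 8 → (10,12); next start ≥ 12 → (14,15); next start ≥ 15 → (15,17); next start ≥ 17 → (17,18).
Selected 6 shows.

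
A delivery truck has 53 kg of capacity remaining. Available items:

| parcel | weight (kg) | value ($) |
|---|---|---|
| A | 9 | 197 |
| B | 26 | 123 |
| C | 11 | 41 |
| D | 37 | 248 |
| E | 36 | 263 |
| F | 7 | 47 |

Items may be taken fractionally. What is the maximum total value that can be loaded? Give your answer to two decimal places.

Ratios (sorted): A 21.89, E 7.31, F 6.71, D 6.70, B 4.73, C 3.73
take A (9 @ 197); take E (36 @ 263); take F (7 @ 47); take 1/37 of D → 6.70. Capacity used 53/53.
Total value = 513.70

513.70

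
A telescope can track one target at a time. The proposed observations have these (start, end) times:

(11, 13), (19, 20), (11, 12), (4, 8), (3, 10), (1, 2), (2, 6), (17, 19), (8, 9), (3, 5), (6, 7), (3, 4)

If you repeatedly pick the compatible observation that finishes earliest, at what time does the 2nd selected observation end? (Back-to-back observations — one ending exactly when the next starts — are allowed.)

4

Sorted by end: (1,2)  (3,4)  (3,5)  (2,6)  (6,7)  (4,8)  (8,9)  (3,10)  (11,12)  (11,13)  (17,19)  (19,20)
take (1,2); take (3,4); skip (3,5); skip (2,6); take (6,7); skip (4,8); take (8,9); take (11,12); take (17,19); take (19,20).
Selected: (1,2) (3,4) (6,7) (8,9) (11,12) (17,19) (19,20)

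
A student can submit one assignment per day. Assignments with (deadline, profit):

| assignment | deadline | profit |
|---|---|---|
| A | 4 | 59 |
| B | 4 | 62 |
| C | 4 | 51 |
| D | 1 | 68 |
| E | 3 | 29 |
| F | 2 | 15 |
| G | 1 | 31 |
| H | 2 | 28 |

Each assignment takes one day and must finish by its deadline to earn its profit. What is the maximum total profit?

Sort by profit descending; place each in the latest free slot ≤ its deadline.
By profit: D(d1,68), B(d4,62), A(d4,59), C(d4,51), G(d1,31), E(d3,29), H(d2,28), F(d2,15)
D→slot 1; B→slot 4; A→slot 3; C→slot 2; G skipped; E skipped; H skipped; F skipped.
Profit = 68 + 51 + 59 + 62 = 240

240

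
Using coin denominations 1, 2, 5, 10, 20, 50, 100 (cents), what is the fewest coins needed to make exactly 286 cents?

Use the largest denomination that fits, subtract, and repeat.
286 = 2×100 + 1×50 + 1×20 + 1×10 + 1×5 + 1×1
Total coins = 2 + 1 + 1 + 1 + 1 + 1 = 7

7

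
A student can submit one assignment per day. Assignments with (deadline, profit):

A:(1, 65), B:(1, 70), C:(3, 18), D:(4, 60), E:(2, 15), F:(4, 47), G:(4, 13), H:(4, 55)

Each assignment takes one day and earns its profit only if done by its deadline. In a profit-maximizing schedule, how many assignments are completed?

4

Take jobs in profit order; each goes to the latest open slot no later than its deadline.
By profit: B(d1,70), A(d1,65), D(d4,60), H(d4,55), F(d4,47), C(d3,18), E(d2,15), G(d4,13)
B→slot 1; A skipped; D→slot 4; H→slot 3; F→slot 2; C skipped; E skipped; G skipped.
4 of 8 scheduled.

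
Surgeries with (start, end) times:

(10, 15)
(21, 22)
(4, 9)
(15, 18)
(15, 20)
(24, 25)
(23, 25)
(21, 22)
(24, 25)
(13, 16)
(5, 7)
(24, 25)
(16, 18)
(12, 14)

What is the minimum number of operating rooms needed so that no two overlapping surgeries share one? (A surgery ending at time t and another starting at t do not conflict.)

Events (time:±→running): 4:+→1 5:+→2 7:-→1 9:-→0 10:+→1 12:+→2 13:+→3 14:-→2 15:-→1 15:+→2 15:+→3 16:-→2 16:+→3 18:-→2 18:-→1 20:-→0 21:+→1 21:+→2 22:-→1 22:-→0 23:+→1 24:+→2 24:+→3 24:+→4 … peak 4.

4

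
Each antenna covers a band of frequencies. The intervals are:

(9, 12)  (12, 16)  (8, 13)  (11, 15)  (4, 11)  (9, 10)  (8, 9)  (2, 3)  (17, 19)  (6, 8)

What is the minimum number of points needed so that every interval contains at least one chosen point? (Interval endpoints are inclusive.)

By right end: [2,3]  [6,8]  [8,9]  [9,10]  [4,11]  [9,12]  [8,13]  [11,15]  [12,16]  [17,19]
[2,3] uncovered → point at 3; [6,8] uncovered → point at 8; [9,10] uncovered → point at 10; [11,15] uncovered → point at 15; [17,19] uncovered → point at 19.
Points: 3, 8, 10, 15, 19 (5 total).

5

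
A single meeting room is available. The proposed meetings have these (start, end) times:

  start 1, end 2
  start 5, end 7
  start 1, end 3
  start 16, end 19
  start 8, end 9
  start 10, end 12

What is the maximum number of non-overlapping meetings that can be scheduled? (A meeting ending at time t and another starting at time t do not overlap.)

By end time: (1,2), (1,3), (5,7), (8,9), (10,12), (16,19).
Pick (1,2); next start ≥ 2 → (5,7); next start ≥ 7 → (8,9); next start ≥ 9 → (10,12); next start ≥ 12 → (16,19).
Selected 5 meetings.

5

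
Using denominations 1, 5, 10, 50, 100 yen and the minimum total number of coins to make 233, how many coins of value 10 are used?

3

233 − 2×100→33 − 3×10→3 − 3×1→0
Count of 10: 3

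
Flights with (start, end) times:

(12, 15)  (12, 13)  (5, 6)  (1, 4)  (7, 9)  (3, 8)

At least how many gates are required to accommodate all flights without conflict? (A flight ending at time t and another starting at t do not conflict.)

2

The answer is the maximum number of intervals overlapping at any instant.
Events (time:±→running): 1:+→1 3:+→2 … peak 2.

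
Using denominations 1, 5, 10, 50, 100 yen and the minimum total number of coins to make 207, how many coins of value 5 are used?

207 = 2×100 + 1×5 + 2×1
Count of 5: 1

1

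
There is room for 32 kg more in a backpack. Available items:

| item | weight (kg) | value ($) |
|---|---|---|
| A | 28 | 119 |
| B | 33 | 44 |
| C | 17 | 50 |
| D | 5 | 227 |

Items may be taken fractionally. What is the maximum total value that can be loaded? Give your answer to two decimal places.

Greedy by value/weight ratio, highest first.
Ratios (sorted): D 45.40, A 4.25, C 2.94, B 1.33
take D (5 @ 227); take 27/28 of A → 114.75. Capacity used 32/32.
Total value = 341.75

341.75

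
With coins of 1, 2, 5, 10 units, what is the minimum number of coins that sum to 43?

6

Use the largest denomination that fits, subtract, and repeat.
43 = 4×10 + 1×2 + 1×1
Total coins = 4 + 1 + 1 = 6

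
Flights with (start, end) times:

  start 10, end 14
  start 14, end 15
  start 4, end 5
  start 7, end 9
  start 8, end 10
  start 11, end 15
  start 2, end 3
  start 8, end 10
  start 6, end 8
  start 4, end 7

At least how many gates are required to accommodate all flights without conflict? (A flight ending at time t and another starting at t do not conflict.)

3

starts: [2, 4, 4, 6, 7, 8, 8, 10, 11, 14]
ends:   [3, 5, 7, 8, 9, 10, 10, 14, 15, 15]
s2→1 e3→0 s4→1 s4→2 e5→1 s6→2 e7→1 s7→2 e8→1 s8→2 s8→3  — peak 3.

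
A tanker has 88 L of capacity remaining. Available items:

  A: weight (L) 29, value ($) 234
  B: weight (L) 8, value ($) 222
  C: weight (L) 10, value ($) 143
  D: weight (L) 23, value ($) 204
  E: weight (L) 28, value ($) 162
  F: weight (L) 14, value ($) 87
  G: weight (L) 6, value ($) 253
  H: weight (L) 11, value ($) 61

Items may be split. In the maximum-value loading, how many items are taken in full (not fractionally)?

Order: G (253/6=42.17) > B (222/8=27.75) > C (143/10=14.30) > D (204/23=8.87) > A (234/29=8.07) > F (87/14=6.21) > E (162/28=5.79) > H (61/11=5.55)
Fill: take G (6 @ 253) → take B (8 @ 222) → take C (10 @ 143) → take D (23 @ 204) → take A (29 @ 234) → take 12/14 of F → 74.57; 88/88 used.
5 item(s) taken whole; one partial (take 12/14 of F).

5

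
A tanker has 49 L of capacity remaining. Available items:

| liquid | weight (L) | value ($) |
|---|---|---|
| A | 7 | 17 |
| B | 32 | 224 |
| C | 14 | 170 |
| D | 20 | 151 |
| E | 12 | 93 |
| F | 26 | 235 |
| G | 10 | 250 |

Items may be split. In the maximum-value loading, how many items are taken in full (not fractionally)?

2

Order: G (250/10=25.00) > C (170/14=12.14) > F (235/26=9.04) > E (93/12=7.75) > D (151/20=7.55) > B (224/32=7.00) > A (17/7=2.43)
Fill: take G (10 @ 250) → take C (14 @ 170) → take 25/26 of F → 225.96; 49/49 used.
2 item(s) taken whole; one partial (take 25/26 of F).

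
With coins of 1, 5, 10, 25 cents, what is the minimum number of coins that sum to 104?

Greedy: take as many of the largest coin as possible, then repeat with the remainder.
104 − 4×25→4 − 4×1→0
Total coins = 4 + 4 = 8

8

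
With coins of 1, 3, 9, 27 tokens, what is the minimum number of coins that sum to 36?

2

36 = 1×27 + 1×9
Total coins = 1 + 1 = 2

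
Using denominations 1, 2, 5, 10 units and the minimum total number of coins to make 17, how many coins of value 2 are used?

1

17 = 1×10 + 1×5 + 1×2
Count of 2: 1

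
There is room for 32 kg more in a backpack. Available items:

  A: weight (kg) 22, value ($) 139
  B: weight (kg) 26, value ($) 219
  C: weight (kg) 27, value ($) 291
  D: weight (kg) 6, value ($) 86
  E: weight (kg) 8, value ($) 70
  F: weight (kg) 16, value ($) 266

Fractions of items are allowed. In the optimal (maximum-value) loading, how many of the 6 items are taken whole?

2

Sort by value per unit weight and fill in that order.
Order: F (266/16=16.62) > D (86/6=14.33) > C (291/27=10.78) > E (70/8=8.75) > B (219/26=8.42) > A (139/22=6.32)
Fill: take F (16 @ 266) → take D (6 @ 86) → take 10/27 of C → 107.78; 32/32 used.
2 item(s) taken whole; one partial (take 10/27 of C).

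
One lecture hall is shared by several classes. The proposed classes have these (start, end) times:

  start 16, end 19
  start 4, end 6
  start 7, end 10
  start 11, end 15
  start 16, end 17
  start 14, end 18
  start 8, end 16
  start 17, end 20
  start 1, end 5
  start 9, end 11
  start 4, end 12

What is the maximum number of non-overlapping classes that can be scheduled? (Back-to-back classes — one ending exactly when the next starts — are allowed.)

5

Order by finish time; keep every interval that doesn't clash with the previous kept one.
By end time: (1,5), (4,6), (7,10), (9,11), (4,12), (11,15), (8,16), (16,17), (14,18), (16,19), (17,20).
Pick (1,5); next start ≥ 5 → (7,10); next start ≥ 10 → (11,15); next start ≥ 15 → (16,17); next start ≥ 17 → (17,20).
Selected 5 classes.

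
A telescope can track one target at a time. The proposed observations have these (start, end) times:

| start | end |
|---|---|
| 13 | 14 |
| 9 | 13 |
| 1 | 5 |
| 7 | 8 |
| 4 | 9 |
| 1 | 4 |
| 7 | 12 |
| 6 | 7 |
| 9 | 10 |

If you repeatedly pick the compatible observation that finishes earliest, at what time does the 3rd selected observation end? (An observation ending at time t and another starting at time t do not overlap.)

Order by finish time; keep every interval that doesn't clash with the previous kept one.
Sorted by end: (1,4)  (1,5)  (6,7)  (7,8)  (4,9)  (9,10)  (7,12)  (9,13)  (13,14)
take (1,4); take (6,7); take (7,8); skip (4,9); take (9,10); take (13,14).
Selected: (1,4) (6,7) (7,8) (9,10) (13,14)

8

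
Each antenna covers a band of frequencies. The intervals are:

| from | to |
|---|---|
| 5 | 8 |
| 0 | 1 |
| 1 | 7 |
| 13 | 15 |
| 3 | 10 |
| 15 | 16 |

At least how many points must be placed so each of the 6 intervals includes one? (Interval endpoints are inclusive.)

3

Sorted: [0,1] [1,7] [5,8] [3,10] [13,15] [15,16]
{[0,1],[1,7]} hit by 1; {[5,8],[3,10]} hit by 8; {[13,15],[15,16]} hit by 15.
Points: 1, 8, 15 (3 total).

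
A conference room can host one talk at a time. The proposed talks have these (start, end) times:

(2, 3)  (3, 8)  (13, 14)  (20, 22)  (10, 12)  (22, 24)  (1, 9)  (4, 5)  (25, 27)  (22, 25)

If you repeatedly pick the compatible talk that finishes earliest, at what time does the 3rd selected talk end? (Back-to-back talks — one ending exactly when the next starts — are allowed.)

12

By end time: (2,3), (4,5), (3,8), (1,9), (10,12), (13,14), (20,22), (22,24), (22,25), (25,27).
Pick (2,3); next start ≥ 3 → (4,5); next start ≥ 5 → (10,12); next start ≥ 12 → (13,14); next start ≥ 14 → (20,22); next start ≥ 22 → (22,24); next start ≥ 24 → (25,27).
Selected: (2,3) (4,5) (10,12) (13,14) (20,22) (22,24) (25,27)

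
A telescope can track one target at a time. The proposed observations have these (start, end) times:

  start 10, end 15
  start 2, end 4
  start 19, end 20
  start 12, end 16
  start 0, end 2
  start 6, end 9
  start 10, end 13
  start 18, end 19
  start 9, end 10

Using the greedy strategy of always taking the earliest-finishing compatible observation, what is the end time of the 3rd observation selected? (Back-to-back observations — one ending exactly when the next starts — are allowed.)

Greedy by earliest finish: after sorting by end time, pick each interval compatible with the last pick.
Sorted by end: (0,2)  (2,4)  (6,9)  (9,10)  (10,13)  (10,15)  (12,16)  (18,19)  (19,20)
take (0,2); take (2,4); take (6,9); take (9,10); take (10,13); skip (12,16); take (18,19); take (19,20).
Selected: (0,2) (2,4) (6,9) (9,10) (10,13) (18,19) (19,20)

9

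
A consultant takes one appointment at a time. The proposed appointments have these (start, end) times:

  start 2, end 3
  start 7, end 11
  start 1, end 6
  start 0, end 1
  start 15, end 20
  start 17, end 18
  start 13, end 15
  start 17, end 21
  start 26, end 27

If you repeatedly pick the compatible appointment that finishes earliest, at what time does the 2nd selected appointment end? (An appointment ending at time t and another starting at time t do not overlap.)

By end time: (0,1), (2,3), (1,6), (7,11), (13,15), (17,18), (15,20), (17,21), (26,27).
Pick (0,1); next start ≥ 1 → (2,3); next start ≥ 3 → (7,11); next start ≥ 11 → (13,15); next start ≥ 15 → (17,18); next start ≥ 18 → (26,27).
Selected: (0,1) (2,3) (7,11) (13,15) (17,18) (26,27)

3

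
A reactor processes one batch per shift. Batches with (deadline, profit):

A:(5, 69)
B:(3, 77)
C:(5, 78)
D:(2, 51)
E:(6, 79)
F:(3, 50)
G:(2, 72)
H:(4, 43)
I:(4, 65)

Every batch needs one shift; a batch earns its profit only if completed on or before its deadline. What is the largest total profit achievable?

Sort by profit descending; place each in the latest free slot ≤ its deadline.
Profit order: E=79 C=78 B=77 G=72 A=69 I=65 D=51 F=50 H=43
Assign: E→slot 6, C→slot 5, B→slot 3, G→slot 2, A→slot 4, I→slot 1, D skipped, F skipped, H skipped.
Slots: [1:I] [2:G] [3:B] [4:A] [5:C] [6:E]
Profit = 65 + 72 + 77 + 69 + 78 + 79 = 440

440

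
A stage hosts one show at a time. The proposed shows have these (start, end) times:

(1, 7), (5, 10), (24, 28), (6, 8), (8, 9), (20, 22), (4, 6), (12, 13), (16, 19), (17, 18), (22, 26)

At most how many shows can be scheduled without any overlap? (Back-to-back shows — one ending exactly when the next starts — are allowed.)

7

Greedy by earliest finish: after sorting by end time, pick each interval compatible with the last pick.
By end time: (4,6), (1,7), (6,8), (8,9), (5,10), (12,13), (17,18), (16,19), (20,22), (22,26), (24,28).
Pick (4,6); next start ≥ 6 → (6,8); next start ≥ 8 → (8,9); next start ≥ 9 → (12,13); next start ≥ 13 → (17,18); next start ≥ 18 → (20,22); next start ≥ 22 → (22,26).
Selected 7 shows.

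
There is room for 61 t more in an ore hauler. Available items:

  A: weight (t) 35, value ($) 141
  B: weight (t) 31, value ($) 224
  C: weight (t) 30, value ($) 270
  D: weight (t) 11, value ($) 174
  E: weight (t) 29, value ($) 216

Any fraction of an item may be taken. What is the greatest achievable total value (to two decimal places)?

Greedy by value/weight ratio, highest first.
Ratios (sorted): D 15.82, C 9.00, E 7.45, B 7.23, A 4.03
take D (11 @ 174); take C (30 @ 270); take 20/29 of E → 148.97. Capacity used 61/61.
Total value = 592.97

592.97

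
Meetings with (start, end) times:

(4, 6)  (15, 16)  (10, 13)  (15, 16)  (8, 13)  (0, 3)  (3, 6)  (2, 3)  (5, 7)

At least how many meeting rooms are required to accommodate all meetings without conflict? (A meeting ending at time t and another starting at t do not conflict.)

Count concurrent intervals with a sweep; the peak is the room count.
Events (time:±→running): 0:+→1 2:+→2 3:-→1 3:-→0 3:+→1 4:+→2 5:+→3 … peak 3.

3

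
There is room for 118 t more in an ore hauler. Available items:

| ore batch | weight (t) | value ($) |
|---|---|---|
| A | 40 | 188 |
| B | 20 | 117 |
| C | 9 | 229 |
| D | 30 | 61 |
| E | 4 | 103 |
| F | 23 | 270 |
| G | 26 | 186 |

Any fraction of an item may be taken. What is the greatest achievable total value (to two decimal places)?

1074.20

Sort by value per unit weight and fill in that order.
Order: E (103/4=25.75) > C (229/9=25.44) > F (270/23=11.74) > G (186/26=7.15) > B (117/20=5.85) > A (188/40=4.70) > D (61/30=2.03)
Fill: take E (4 @ 103) → take C (9 @ 229) → take F (23 @ 270) → take G (26 @ 186) → take B (20 @ 117) → take 36/40 of A → 169.20; 118/118 used.
Total value = 1074.20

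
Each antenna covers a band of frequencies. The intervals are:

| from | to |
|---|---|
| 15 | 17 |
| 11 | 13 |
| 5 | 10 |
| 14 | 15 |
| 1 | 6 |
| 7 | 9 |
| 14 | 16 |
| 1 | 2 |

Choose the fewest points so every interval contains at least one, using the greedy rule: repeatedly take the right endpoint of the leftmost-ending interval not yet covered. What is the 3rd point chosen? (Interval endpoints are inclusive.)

13

Sort by right endpoint; whenever an interval is uncovered, place a point at its right end.
Sorted: [1,2] [1,6] [7,9] [5,10] [11,13] [14,15] [14,16] [15,17]
{[1,2],[1,6]} hit by 2; {[7,9],[5,10]} hit by 9; {[11,13]} hit by 13; {[14,15],[14,16],[15,17]} hit by 15.
Points: 2, 9, 13, 15 (4 total).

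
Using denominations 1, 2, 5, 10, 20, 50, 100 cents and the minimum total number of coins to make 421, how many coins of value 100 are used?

4

421 − 4×100→21 − 1×20→1 − 1×1→0
Count of 100: 4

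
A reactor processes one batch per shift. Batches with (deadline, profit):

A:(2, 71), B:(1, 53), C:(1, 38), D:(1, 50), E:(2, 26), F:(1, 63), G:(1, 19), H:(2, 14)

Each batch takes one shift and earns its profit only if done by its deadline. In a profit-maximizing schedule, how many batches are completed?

Profit order: A=71 F=63 B=53 D=50 C=38 E=26 G=19 H=14
Assign: A→slot 2, F→slot 1, B skipped, D skipped, C skipped, E skipped, G skipped, H skipped.
Slots: [1:F] [2:A]
2 of 8 scheduled.

2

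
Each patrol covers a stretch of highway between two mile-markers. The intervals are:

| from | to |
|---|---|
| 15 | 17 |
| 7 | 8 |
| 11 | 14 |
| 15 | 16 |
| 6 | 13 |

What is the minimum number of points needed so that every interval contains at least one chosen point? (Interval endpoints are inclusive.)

Process intervals by earliest right end; each time one isn't hit yet, stab at its right endpoint.
By right end: [7,8]  [6,13]  [11,14]  [15,16]  [15,17]
[7,8] uncovered → point at 8; [11,14] uncovered → point at 14; [15,16] uncovered → point at 16.
Points: 8, 14, 16 (3 total).

3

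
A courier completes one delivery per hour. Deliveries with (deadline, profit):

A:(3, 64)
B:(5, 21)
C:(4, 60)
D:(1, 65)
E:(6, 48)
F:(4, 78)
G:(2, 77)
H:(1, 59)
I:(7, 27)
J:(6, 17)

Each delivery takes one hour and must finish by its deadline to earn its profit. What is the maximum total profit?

380

Take jobs in profit order; each goes to the latest open slot no later than its deadline.
By profit: F(d4,78), G(d2,77), D(d1,65), A(d3,64), C(d4,60), H(d1,59), E(d6,48), I(d7,27), B(d5,21), J(d6,17)
F→slot 4; G→slot 2; D→slot 1; A→slot 3; C skipped; H skipped; E→slot 6; I→slot 7; B→slot 5; J skipped.
Profit = 65 + 77 + 64 + 78 + 21 + 48 + 27 = 380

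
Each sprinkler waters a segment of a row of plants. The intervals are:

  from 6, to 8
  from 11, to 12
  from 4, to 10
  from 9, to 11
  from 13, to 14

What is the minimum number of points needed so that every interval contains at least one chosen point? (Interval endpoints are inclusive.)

Process intervals by earliest right end; each time one isn't hit yet, stab at its right endpoint.
By right end: [6,8]  [4,10]  [9,11]  [11,12]  [13,14]
[6,8] uncovered → point at 8; [9,11] uncovered → point at 11; [13,14] uncovered → point at 14.
Points: 8, 11, 14 (3 total).

3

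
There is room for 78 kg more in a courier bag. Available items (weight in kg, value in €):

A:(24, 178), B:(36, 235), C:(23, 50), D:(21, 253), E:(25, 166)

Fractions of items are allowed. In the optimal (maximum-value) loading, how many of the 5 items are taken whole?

3

Greedy by value/weight ratio, highest first.
Ratios (sorted): D 12.05, A 7.42, E 6.64, B 6.53, C 2.17
take D (21 @ 253); take A (24 @ 178); take E (25 @ 166); take 8/36 of B → 52.22. Capacity used 78/78.
3 item(s) taken whole; one partial (take 8/36 of B).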